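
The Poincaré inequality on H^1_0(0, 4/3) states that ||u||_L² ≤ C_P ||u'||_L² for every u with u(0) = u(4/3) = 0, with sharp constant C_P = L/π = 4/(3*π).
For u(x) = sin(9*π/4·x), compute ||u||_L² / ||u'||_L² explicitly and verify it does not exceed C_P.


||u||_L² / ||u'||_L² = 4/(9*π) < C_P = 4/(3*π).

u(x) = sin(9*π/4·x), so u'(x) = 9*π*cos(9*π*x/4)/4.
Writing u(x) = A·sin(kπx/L) with A = 1 and k = 3, use ∫_0^L sin²(kπx/L) dx = L/2 and ∫_0^L cos²(kπx/L) dx = L/2.
u² = 1·sin²(9*π/4·x) and (u')² = 81*π^2/16·cos²(9*π/4·x), and each of sin², cos² integrates to L/2 = 2/3 over (0, 4/3).
∫_0^4/3 u² dx = 2/3, so ||u||_L² = sqrt(6)/3.
∫_0^4/3 (u')² dx = 27*π^2/8, so ||u'||_L² = 3*sqrt(6)*π/4.
Ratio ||u||_L² / ||u'||_L² = 4/(9*π).
Sharp Poincaré constant on H^1_0(0, 4/3) is C_P = L/π = 4/(3*π), achieved by sin(3*π/4·x).
This is the k = 3 harmonic; the ratio L/(kπ) is strictly less than C_P = L/π, consistent with the sharp inequality ||u||_L² ≤ C_P ||u'||_L².


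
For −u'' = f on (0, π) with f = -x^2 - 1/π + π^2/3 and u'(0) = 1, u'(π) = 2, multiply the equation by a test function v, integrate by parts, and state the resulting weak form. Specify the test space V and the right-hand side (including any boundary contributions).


V = H^1(0, π) (v unrestricted at boundary; u is determined up to an additive constant); weak form: ∫_0^π u'v' dx = ∫_0^π (-x^2 - 1/π + π^2/3) v dx + 2·v(π) − v(0) for all v ∈ V.

Multiply both sides by a test function v and integrate from 0 to π:
  ∫_0^π −u''(x) v(x) dx = ∫_0^π f(x) v(x) dx.
Integrate the LHS by parts once:
  ∫_0^π −u'' v dx = −[u'(x) v(x)]_0^π + ∫_0^π u'(x) v'(x) dx.
Thus ∫_0^π u'(x) v'(x) dx = ∫_0^π f(x) v(x) dx + [u'(x) v(x)]_0^π.
Choose V so that boundary terms are either known or forced to vanish.
u has inhomogeneous Neumann u'(0) = 1, u'(π) = 2. [u' v]_0^π = (2)·v(π) − (1)·v(0) = 2·v(π) − v(0). Take V = H^1(0, π); boundary term becomes part of RHS.
Weak formulation: find u (satisfying any essential BC) such that ∫_0^π u'(x) v'(x) dx = ∫_0^π f v dx + 2·v(π) − v(0) for all v ∈ V (Neumann data are natural BCs: they enter the RHS as boundary terms).
Substituting f(x) = -x^2 - 1/π + π^2/3, the right-hand side is ∫_0^π (-x^2 - 1/π + π^2/3) v dx + 2·v(π) − v(0).
Compatibility check (pure Neumann): taking v ≡ 1 ∈ V gives 0 = ∫_0^π f dx + (2) − (1), i.e. ∫_0^π f dx must equal u'(0) − u'(π) = -1. Indeed ∫_0^π (-x^2 - 1/π + π^2/3) dx = -1, so the data are compatible. The solution is then unique only up to an additive constant (fix it e.g. by requiring ∫_0^π u dx = 0).


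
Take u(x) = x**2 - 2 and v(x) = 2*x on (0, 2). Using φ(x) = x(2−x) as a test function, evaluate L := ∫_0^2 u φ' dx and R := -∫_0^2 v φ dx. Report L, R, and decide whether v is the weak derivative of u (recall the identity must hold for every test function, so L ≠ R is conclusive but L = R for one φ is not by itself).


LHS = -8/3, RHS = -8/3. Yes, v = u' weakly.

u(x) = x**2 - 2, classical derivative u'(x) = 2*x.
φ(x) = x(2−x), so φ'(x) = 2 - 2*x.
Note φ(0) = φ(2) = 0, so the boundary term u·φ vanishes.
LHS = ∫_0^2 u(x) φ'(x) dx = ∫_0^2 (-2*x^3 + 2*x^2 + 4*x - 4) dx. Term by term:
  ∫_0^2 -2*x^3 dx = -8;  ∫_0^2 2*x^2 dx = 16/3;  ∫_0^2 4*x dx = 8;
  ∫_0^2 -4 dx = -8.
Sum: -8 + 16/3 + 8 − 8 = -8/3.
So LHS = -8/3.
∫_0^2 v(x) φ(x) dx = ∫_0^2 (-2*x^3 + 4*x^2) dx. Term by term:
  ∫_0^2 -2*x^3 dx = -8;  ∫_0^2 4*x^2 dx = 32/3.
Sum: -8 + 32/3 = 8/3.
So RHS = -∫_0^2 v(x) φ(x) dx = -8/3.
LHS = RHS, so the identity holds for this test φ.
Moreover u is smooth here and v(x) = u'(x) = 2*x pointwise, so the identity holds for every test function. Hence v is the weak derivative of u.


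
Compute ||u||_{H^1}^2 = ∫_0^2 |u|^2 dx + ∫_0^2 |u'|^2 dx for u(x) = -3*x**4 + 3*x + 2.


||u||_{H^1}^2 = 93182/35

The H^1 norm (squared) on an interval (0, L) is
  ||u||_{H^1}^2 = ∫_0^L u(x)^2 dx + ∫_0^L u'(x)^2 dx.
Compute u'(x) = 3 - 12*x**3.
Then u(x)^2 = 9*x**8 - 18*x**5 - 12*x**4 + 9*x**2 + 12*x + 4 and u'(x)^2 = 144*x**6 - 72*x**3 + 9.
Integrate each monomial from 0 to 2 using ∫_0^2 c·x^n dx = c·2^(n+1)/(n+1):
  ∫_0^2 u(x)^2 dx = ∫_0^2 (9*x^8 - 18*x^5 - 12*x^4 + 9*x^2 + 12*x + 4) dx. Term by term:
    ∫_0^2 9*x^8 dx = 512;  ∫_0^2 -18*x^5 dx = -192;  ∫_0^2 -12*x^4 dx = -384/5;
    ∫_0^2 9*x^2 dx = 24;  ∫_0^2 12*x dx = 24;  ∫_0^2 4 dx = 8.
  Sum: 512 − 192 − 384/5 + 24 + 24 + 8 = 1496/5.
  ∫_0^2 u'(x)^2 dx = ∫_0^2 (144*x^6 - 72*x^3 + 9) dx. Term by term:
    ∫_0^2 144*x^6 dx = 18432/7;  ∫_0^2 -72*x^3 dx = -288;  ∫_0^2 9 dx = 18.
  Sum: 18432/7 − 288 + 18 = 16542/7.
Adding: ||u||_{H^1}^2 = 1496/5 + 16542/7 = 93182/35.


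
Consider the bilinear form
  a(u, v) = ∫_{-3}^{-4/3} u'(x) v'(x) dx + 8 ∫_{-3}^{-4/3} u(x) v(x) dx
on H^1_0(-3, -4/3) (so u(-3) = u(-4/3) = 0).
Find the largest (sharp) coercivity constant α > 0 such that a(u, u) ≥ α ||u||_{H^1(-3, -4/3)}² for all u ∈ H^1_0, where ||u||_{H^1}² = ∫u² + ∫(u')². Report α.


α = 1

Coercivity of a(·,·) on H^1_0(-3, -4/3) means a(u, u) ≥ α ||u||_{H^1}² for every u ∈ H^1_0.
The interval has length L = 5/3, and Poincaré/coercivity depend only on L. Here a(u, u) = ∫(u')² + (8)·∫u².
Here c = 8 ≥ 1, so a(u,u) = ∫(u')² + c∫u² ≥ ∫(u')² + ∫u² = ||u||_{H^1}², i.e. α = 1 works. No larger α is possible: a(u,u) ≥ α||u||_{H^1}² means (1−α)∫(u')² ≥ (α−c)∫u², and for the modes u_n = sin(nπ(x−x₀)/L) (x₀ the left endpoint) one has ∫u_n²/∫(u_n')² = (L/(nπ))² → 0, so a(u_n,u_n)/||u_n||_{H^1}² → 1. Hence the optimal constant is α = 1.
Therefore α = 1.


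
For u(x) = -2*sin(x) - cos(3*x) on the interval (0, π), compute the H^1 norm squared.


||u||_{H^1(0,π)}^2 = 9*π

u'(x) = 3*sin(3*x) - 2*cos(x).
Expand u² and (u')² and integrate term by term on (0, π), using: for integers n ≥ 1, ∫_0^π sin²(nx) dx = ∫_0^π cos²(nx) dx = π/2; for n ≠ n', ∫_0^π sin(nx)sin(n'x) dx = ∫_0^π cos(nx)cos(n'x) dx = 0; and by product-to-sum, ∫_0^π sin(nx)cos(n'x) dx = ½∫_0^π [sin((n+n')x) + sin((n−n')x)] dx, which is 0 when n+n' is even and 2n/(n²−n'²) when n+n' is odd (it need not vanish on (0, π)).
  u² squared terms: (-1)²·∫cos(3x)² dx = 1·π/2 = π/2;  (-2)²·∫sin(x)² dx = 4·π/2 = 2*π.
  u² cross terms: 2·(-1)·(-2)·∫cos(3x)·sin(x) dx = 4·(0) = 0.
  So ∫_0^π u² dx = π/2 + 2*π + 0 = 5*π/2.
  (u')² squared terms: (-2)²·∫cos(x)² dx = 4·π/2 = 2*π;  (3)²·∫sin(3x)² dx = 9·π/2 = 9*π/2.
  (u')² cross terms: 2·(-2)·(3)·∫cos(x)·sin(3x) dx = -12·(0) = 0.
  So ∫_0^π (u')² dx = 2*π + 9*π/2 + 0 = 13*π/2.
||u||_{H^1}^2 = (5*π/2) + (13*π/2) = 9*π.


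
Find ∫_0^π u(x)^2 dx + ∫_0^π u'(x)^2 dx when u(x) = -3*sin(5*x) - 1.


||u||_{H^1(0,π)}^2 = 12/5 + 118*π

u'(x) = -15*cos(5*x).
Expand u² and (u')² and integrate term by term on (0, π), using: for integers n ≥ 1, ∫_0^π sin²(nx) dx = ∫_0^π cos²(nx) dx = π/2; for n ≠ n', ∫_0^π sin(nx)sin(n'x) dx = ∫_0^π cos(nx)cos(n'x) dx = 0; and by product-to-sum, ∫_0^π sin(nx)cos(n'x) dx = ½∫_0^π [sin((n+n')x) + sin((n−n')x)] dx, which is 0 when n+n' is even and 2n/(n²−n'²) when n+n' is odd (it need not vanish on (0, π)). For the constant mode: ∫_0^π 1 dx = π, ∫_0^π cos(nx) dx = 0, ∫_0^π sin(nx) dx = (1−(−1)^n)/n.
  u² squared terms: (-1)²·∫1 dx = 1·π = π;  (-3)²·∫sin(5x)² dx = 9·π/2 = 9*π/2.
  u² cross terms: 2·(-1)·(-3)·∫1·sin(5x) dx = 6·(2/5) = 12/5.
  So ∫_0^π u² dx = π + 9*π/2 + 12/5 = 12/5 + 11*π/2.
  (u')² squared terms: (-15)²·∫cos(5x)² dx = 225·π/2 = 225*π/2.
  So ∫_0^π (u')² dx = 225*π/2.
||u||_{H^1}^2 = (12/5 + 11*π/2) + (225*π/2) = 12/5 + 118*π.


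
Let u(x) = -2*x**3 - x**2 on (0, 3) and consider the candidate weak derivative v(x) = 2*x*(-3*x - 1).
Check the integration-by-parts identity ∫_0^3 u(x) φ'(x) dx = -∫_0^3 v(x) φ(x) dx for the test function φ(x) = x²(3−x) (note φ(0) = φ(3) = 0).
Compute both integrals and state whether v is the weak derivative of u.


LHS = 1701/10, RHS = 1701/10. Yes, v = u' weakly.

u(x) = -2*x**3 - x**2, classical derivative u'(x) = -6*x**2 - 2*x.
φ(x) = x²(3−x), so φ'(x) = 3*x*(2 - x).
Note φ(0) = φ(3) = 0, so the boundary term u·φ vanishes.
LHS = ∫_0^3 u(x) φ'(x) dx = ∫_0^3 (6*x^5 - 9*x^4 - 6*x^3) dx. Term by term:
  ∫_0^3 6*x^5 dx = 729;  ∫_0^3 -9*x^4 dx = -2187/5;  ∫_0^3 -6*x^3 dx = -243/2.
Sum: 729 − 2187/5 − 243/2 = 1701/10.
So LHS = 1701/10.
∫_0^3 v(x) φ(x) dx = ∫_0^3 (6*x^5 - 16*x^4 - 6*x^3) dx. Term by term:
  ∫_0^3 6*x^5 dx = 729;  ∫_0^3 -16*x^4 dx = -3888/5;  ∫_0^3 -6*x^3 dx = -243/2.
Sum: 729 − 3888/5 − 243/2 = -1701/10.
So RHS = -∫_0^3 v(x) φ(x) dx = 1701/10.
LHS = RHS, so the identity holds for this test φ.
Moreover u is smooth here and v(x) = u'(x) = -6*x**2 - 2*x pointwise, so the identity holds for every test function. Hence v is the weak derivative of u.


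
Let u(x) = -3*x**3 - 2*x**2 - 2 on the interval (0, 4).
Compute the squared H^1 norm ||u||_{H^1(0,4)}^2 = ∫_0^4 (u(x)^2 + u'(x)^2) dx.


||u||_{H^1}^2 = 367984/7

The H^1 norm (squared) on an interval (0, L) is
  ||u||_{H^1}^2 = ∫_0^L u(x)^2 dx + ∫_0^L u'(x)^2 dx.
Compute u'(x) = -9*x**2 - 4*x.
Then u(x)^2 = 9*x**6 + 12*x**5 + 4*x**4 + 12*x**3 + 8*x**2 + 4 and u'(x)^2 = 81*x**4 + 72*x**3 + 16*x**2.
Integrate each monomial from 0 to 4 using ∫_0^4 c·x^n dx = c·4^(n+1)/(n+1):
  ∫_0^4 u(x)^2 dx = ∫_0^4 (9*x^6 + 12*x^5 + 4*x^4 + 12*x^3 + 8*x^2 + 4) dx. Term by term:
    ∫_0^4 9*x^6 dx = 147456/7;  ∫_0^4 12*x^5 dx = 8192;  ∫_0^4 4*x^4 dx = 4096/5;
    ∫_0^4 12*x^3 dx = 768;  ∫_0^4 8*x^2 dx = 512/3;  ∫_0^4 4 dx = 16.
  Sum: 147456/7 + 8192 + 4096/5 + 768 + 512/3 + 16 = 3258256/105.
  ∫_0^4 u'(x)^2 dx = ∫_0^4 (81*x^4 + 72*x^3 + 16*x^2) dx. Term by term:
    ∫_0^4 81*x^4 dx = 82944/5;  ∫_0^4 72*x^3 dx = 4608;  ∫_0^4 16*x^2 dx = 1024/3.
  Sum: 82944/5 + 4608 + 1024/3 = 323072/15.
Adding: ||u||_{H^1}^2 = 3258256/105 + 323072/15 = 367984/7.


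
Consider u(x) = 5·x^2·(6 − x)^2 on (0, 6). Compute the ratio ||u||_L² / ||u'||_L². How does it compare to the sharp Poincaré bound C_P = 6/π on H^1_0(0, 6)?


||u||_L² / ||u'||_L² = sqrt(3) < C_P = 6/π.

u(x) = 5·x^2·(6 − x)^2, so u'(x) = 20*x*(x - 6)*(x - 3).
u(x) = 5·x^2·(6 − x)^2 vanishes at x = 0 and x = 6, so u ∈ H^1_0(0, 6). Differentiate via the product rule and integrate the resulting polynomials term by term.
  ∫_0^6 u² dx = ∫_0^6 (25*x^8 - 600*x^7 + 5400*x^6 - 21600*x^5 + 32400*x^4) dx. Term by term:
    ∫_0^6 25*x^8 dx = 27993600;  ∫_0^6 -600*x^7 dx = -125971200;  ∫_0^6 5400*x^6 dx = 1511654400/7;
    ∫_0^6 -21600*x^5 dx = -167961600;  ∫_0^6 32400*x^4 dx = 50388480.
  Sum: 27993600 − 125971200 + 1511654400/7 − 167961600 + 50388480 = 2799360/7.
  ∫_0^6 (u')² dx = ∫_0^6 (400*x^6 - 7200*x^5 + 46800*x^4 - 129600*x^3 + 129600*x^2) dx. Term by term:
    ∫_0^6 400*x^6 dx = 111974400/7;  ∫_0^6 -7200*x^5 dx = -55987200;  ∫_0^6 46800*x^4 dx = 72783360;
    ∫_0^6 -129600*x^3 dx = -41990400;  ∫_0^6 129600*x^2 dx = 9331200.
  Sum: 111974400/7 − 55987200 + 72783360 − 41990400 + 9331200 = 933120/7.
∫_0^6 u² dx = 2799360/7, so ||u||_L² = 432*sqrt(105)/7.
∫_0^6 (u')² dx = 933120/7, so ||u'||_L² = 432*sqrt(35)/7.
Ratio ||u||_L² / ||u'||_L² = sqrt(3).
Sharp Poincaré constant on H^1_0(0, 6) is C_P = L/π = 6/π, achieved by sin(π/6·x).
A polynomial bump cannot attain the sharp Poincaré constant (only the first sine eigenfunction does), so the ratio is strictly less than C_P, consistent with ||u||_L² ≤ C_P ||u'||_L².


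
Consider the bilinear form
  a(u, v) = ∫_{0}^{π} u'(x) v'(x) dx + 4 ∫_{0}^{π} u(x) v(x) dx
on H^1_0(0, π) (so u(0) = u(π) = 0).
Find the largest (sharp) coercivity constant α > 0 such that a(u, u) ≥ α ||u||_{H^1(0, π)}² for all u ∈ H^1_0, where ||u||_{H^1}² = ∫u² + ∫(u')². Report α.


α = 1

Coercivity of a(·,·) on H^1_0(0, π) means a(u, u) ≥ α ||u||_{H^1}² for every u ∈ H^1_0.
The interval has length L = π, and Poincaré/coercivity depend only on L. Here a(u, u) = ∫(u')² + (4)·∫u².
Here c = 4 ≥ 1, so a(u,u) = ∫(u')² + c∫u² ≥ ∫(u')² + ∫u² = ||u||_{H^1}², i.e. α = 1 works. No larger α is possible: a(u,u) ≥ α||u||_{H^1}² means (1−α)∫(u')² ≥ (α−c)∫u², and for the modes u_n = sin(nπ(x−x₀)/L) (x₀ the left endpoint) one has ∫u_n²/∫(u_n')² = (L/(nπ))² → 0, so a(u_n,u_n)/||u_n||_{H^1}² → 1. Hence the optimal constant is α = 1.
Therefore α = 1.


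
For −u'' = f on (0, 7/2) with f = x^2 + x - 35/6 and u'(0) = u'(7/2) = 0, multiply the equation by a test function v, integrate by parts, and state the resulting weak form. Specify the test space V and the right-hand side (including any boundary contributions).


V = H^1(0, 7/2) (no boundary constraint on v; u is determined up to an additive constant); weak form: ∫_0^7/2 u'v' dx = ∫_0^7/2 (x^2 + x - 35/6) v dx for all v ∈ V.

Multiply both sides by a test function v and integrate from 0 to 7/2:
  ∫_0^7/2 −u''(x) v(x) dx = ∫_0^7/2 f(x) v(x) dx.
Integrate the LHS by parts once:
  ∫_0^7/2 −u'' v dx = −[u'(x) v(x)]_0^7/2 + ∫_0^7/2 u'(x) v'(x) dx.
Thus ∫_0^7/2 u'(x) v'(x) dx = ∫_0^7/2 f(x) v(x) dx + [u'(x) v(x)]_0^7/2.
Choose V so that boundary terms are either known or forced to vanish.
u has homogeneous Neumann: u'(0) = u'(7/2) = 0. So [u' v]_0^7/2 = 0·v(7/2) − 0·v(0) = 0 for any v; take V = H^1(0, 7/2).
Weak formulation: find u (satisfying any essential BC) such that ∫_0^7/2 u'(x) v'(x) dx = ∫_0^7/2 f v dx for all v ∈ V (homogeneous Neumann, so boundary terms vanish).
Substituting f(x) = x^2 + x - 35/6, the right-hand side is ∫_0^7/2 (x^2 + x - 35/6) v dx.
Compatibility check (pure Neumann): taking v ≡ 1 ∈ V gives 0 = ∫_0^7/2 f dx + (0) − (0), i.e. ∫_0^7/2 f dx must equal u'(0) − u'(7/2) = 0. Indeed ∫_0^7/2 (x^2 + x - 35/6) dx = 0, so the data are compatible. The solution is then unique only up to an additive constant (fix it e.g. by requiring ∫_0^7/2 u dx = 0).


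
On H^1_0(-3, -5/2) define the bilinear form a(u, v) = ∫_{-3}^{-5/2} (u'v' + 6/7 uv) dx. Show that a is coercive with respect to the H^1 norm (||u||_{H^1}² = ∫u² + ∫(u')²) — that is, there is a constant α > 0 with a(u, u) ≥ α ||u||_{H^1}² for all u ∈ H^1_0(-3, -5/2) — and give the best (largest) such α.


α = 2*(3 + 14*π^2)/(7*(1 + 4*π^2))

Coercivity of a(·,·) on H^1_0(-3, -5/2) means a(u, u) ≥ α ||u||_{H^1}² for every u ∈ H^1_0.
The interval has length L = 1/2, and Poincaré/coercivity depend only on L. Here a(u, u) = ∫(u')² + (6/7)·∫u².
Here 0 < c = 6/7 < 1. The condition a(u,u) ≥ α||u||_{H^1}² reads (1−α)∫(u')² ≥ (α−c)∫u². Any admissible α is ≤ 1 (rapidly oscillating u have ∫u²/∫(u')² → 0), and α = 1 would force 0 ≥ (1−c)∫u², impossible since c < 1; so 1−α > 0. By the sharp Poincaré inequality on H^1_0 of an interval of length L, ∫(u')² ≥ (π/L)²∫u² with equality for the first sine mode sin(π(x−x₀)/L) (x₀ the left endpoint), so the inequality holds for all u iff (1−α)(π/L)² ≥ α − c, i.e. α ≤ ((π/L)² + c)/((π/L)² + 1) = (1 + c(L/π)²)/(1 + (L/π)²). With (π/L)² = 4*π^2 and c = 6/7, the largest admissible constant is α = ((π/L)² + c)/((π/L)² + 1).
Simplifying, α = 2*(3 + 14*π^2)/(7*(1 + 4*π^2)).


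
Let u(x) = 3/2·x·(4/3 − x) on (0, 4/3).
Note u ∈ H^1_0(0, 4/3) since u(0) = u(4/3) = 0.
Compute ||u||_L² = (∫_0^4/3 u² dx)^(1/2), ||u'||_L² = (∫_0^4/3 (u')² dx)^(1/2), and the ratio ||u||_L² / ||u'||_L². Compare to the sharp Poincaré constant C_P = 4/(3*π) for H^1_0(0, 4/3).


||u||_L² / ||u'||_L² = 2*sqrt(10)/15 < C_P = 4/(3*π).

u(x) = 3/2·x·(4/3 − x), so u'(x) = 2 - 3*x.
u(x) = 3/2·x·(4/3 − x) vanishes at x = 0 and x = 4/3, so u ∈ H^1_0(0, 4/3). Differentiate via the product rule and integrate the resulting polynomials term by term.
  ∫_0^4/3 u² dx = ∫_0^4/3 (9*x^4/4 - 6*x^3 + 4*x^2) dx. Term by term:
    ∫_0^4/3 9*x^4/4 dx = 256/135;  ∫_0^4/3 -6*x^3 dx = -128/27;  ∫_0^4/3 4*x^2 dx = 256/81.
  Sum: 256/135 − 128/27 + 256/81 = 128/405.
  ∫_0^4/3 (u')² dx = ∫_0^4/3 (9*x^2 - 12*x + 4) dx. Term by term:
    ∫_0^4/3 9*x^2 dx = 64/9;  ∫_0^4/3 -12*x dx = -32/3;  ∫_0^4/3 4 dx = 16/3.
  Sum: 64/9 − 32/3 + 16/3 = 16/9.
∫_0^4/3 u² dx = 128/405, so ||u||_L² = 8*sqrt(10)/45.
∫_0^4/3 (u')² dx = 16/9, so ||u'||_L² = 4/3.
Ratio ||u||_L² / ||u'||_L² = 2*sqrt(10)/15.
Sharp Poincaré constant on H^1_0(0, 4/3) is C_P = L/π = 4/(3*π), achieved by sin(3*π/4·x).
A polynomial bump cannot attain the sharp Poincaré constant (only the first sine eigenfunction does), so the ratio is strictly less than C_P, consistent with ||u||_L² ≤ C_P ||u'||_L².


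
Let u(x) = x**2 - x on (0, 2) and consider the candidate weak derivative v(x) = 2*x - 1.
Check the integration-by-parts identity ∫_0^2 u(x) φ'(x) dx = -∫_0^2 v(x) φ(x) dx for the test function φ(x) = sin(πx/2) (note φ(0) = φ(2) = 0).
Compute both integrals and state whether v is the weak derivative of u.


LHS = -4/π, RHS = -4/π. Yes, v = u' weakly.

u(x) = x**2 - x, classical derivative u'(x) = 2*x - 1.
φ(x) = sin(πx/2), so φ'(x) = π*cos(π*x/2)/2.
Note φ(0) = φ(2) = 0, so the boundary term u·φ vanishes.
LHS = ∫_0^2 u(x) φ'(x) dx = ∫_0^2 (π*x^2*cos(π*x/2)/2 - π*x*cos(π*x/2)/2) dx. Term by term:
  ∫_0^2 π*x^2*cos(π*x/2)/2 dx = -8/π;  ∫_0^2 -π*x*cos(π*x/2)/2 dx = 4/π.
Sum: -8/π + 4/π = -4/π.
So LHS = -4/π.
∫_0^2 v(x) φ(x) dx = ∫_0^2 (2*x*sin(π*x/2) - sin(π*x/2)) dx. Term by term:
  ∫_0^2 -sin(π*x/2) dx = -4/π;  ∫_0^2 2*x*sin(π*x/2) dx = 8/π.
Sum: -4/π + 8/π = 4/π.
So RHS = -∫_0^2 v(x) φ(x) dx = -4/π.
LHS = RHS, so the identity holds for this test φ.
Moreover u is smooth here and v(x) = u'(x) = 2*x - 1 pointwise, so the identity holds for every test function. Hence v is the weak derivative of u.


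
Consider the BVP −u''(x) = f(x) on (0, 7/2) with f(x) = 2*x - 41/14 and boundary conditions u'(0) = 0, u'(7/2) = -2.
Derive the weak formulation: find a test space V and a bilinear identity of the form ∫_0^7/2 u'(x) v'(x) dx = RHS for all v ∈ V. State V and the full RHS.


V = H^1(0, 7/2) (v unrestricted at boundary; u is determined up to an additive constant); weak form: ∫_0^7/2 u'v' dx = ∫_0^7/2 (2*x - 41/14) v dx − 2·v(7/2) for all v ∈ V.

Multiply both sides by a test function v and integrate from 0 to 7/2:
  ∫_0^7/2 −u''(x) v(x) dx = ∫_0^7/2 f(x) v(x) dx.
Integrate the LHS by parts once:
  ∫_0^7/2 −u'' v dx = −[u'(x) v(x)]_0^7/2 + ∫_0^7/2 u'(x) v'(x) dx.
Thus ∫_0^7/2 u'(x) v'(x) dx = ∫_0^7/2 f(x) v(x) dx + [u'(x) v(x)]_0^7/2.
Choose V so that boundary terms are either known or forced to vanish.
u has inhomogeneous Neumann u'(0) = 0, u'(7/2) = -2. [u' v]_0^7/2 = (-2)·v(7/2) − (0)·v(0) = − 2·v(7/2). Take V = H^1(0, 7/2); boundary term becomes part of RHS.
Weak formulation: find u (satisfying any essential BC) such that ∫_0^7/2 u'(x) v'(x) dx = ∫_0^7/2 f v dx − 2·v(7/2) for all v ∈ V (Neumann data are natural BCs: they enter the RHS as boundary terms).
Substituting f(x) = 2*x - 41/14, the right-hand side is ∫_0^7/2 (2*x - 41/14) v dx − 2·v(7/2).
Compatibility check (pure Neumann): taking v ≡ 1 ∈ V gives 0 = ∫_0^7/2 f dx + (-2) − (0), i.e. ∫_0^7/2 f dx must equal u'(0) − u'(7/2) = 2. Indeed ∫_0^7/2 (2*x - 41/14) dx = 2, so the data are compatible. The solution is then unique only up to an additive constant (fix it e.g. by requiring ∫_0^7/2 u dx = 0).


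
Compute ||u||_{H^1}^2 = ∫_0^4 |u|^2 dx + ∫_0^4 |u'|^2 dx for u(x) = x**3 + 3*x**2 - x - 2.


||u||_{H^1}^2 = 1232564/105

The H^1 norm (squared) on an interval (0, L) is
  ||u||_{H^1}^2 = ∫_0^L u(x)^2 dx + ∫_0^L u'(x)^2 dx.
Compute u'(x) = 3*x**2 + 6*x - 1.
Then u(x)^2 = x**6 + 6*x**5 + 7*x**4 - 10*x**3 - 11*x**2 + 4*x + 4 and u'(x)^2 = 9*x**4 + 36*x**3 + 30*x**2 - 12*x + 1.
Integrate each monomial from 0 to 4 using ∫_0^4 c·x^n dx = c·4^(n+1)/(n+1):
  ∫_0^4 u(x)^2 dx = ∫_0^4 (x^6 + 6*x^5 + 7*x^4 - 10*x^3 - 11*x^2 + 4*x + 4) dx. Term by term:
    ∫_0^4 x^6 dx = 16384/7;  ∫_0^4 6*x^5 dx = 4096;  ∫_0^4 7*x^4 dx = 7168/5;
    ∫_0^4 -10*x^3 dx = -640;  ∫_0^4 -11*x^2 dx = -704/3;  ∫_0^4 4*x dx = 32;
    ∫_0^4 4 dx = 16.
  Sum: 16384/7 + 4096 + 7168/5 − 640 − 704/3 + 32 + 16 = 739568/105.
  ∫_0^4 u'(x)^2 dx = ∫_0^4 (9*x^4 + 36*x^3 + 30*x^2 - 12*x + 1) dx. Term by term:
    ∫_0^4 9*x^4 dx = 9216/5;  ∫_0^4 36*x^3 dx = 2304;  ∫_0^4 30*x^2 dx = 640;
    ∫_0^4 -12*x dx = -96;  ∫_0^4 1 dx = 4.
  Sum: 9216/5 + 2304 + 640 − 96 + 4 = 23476/5.
Adding: ||u||_{H^1}^2 = 739568/105 + 23476/5 = 1232564/105.


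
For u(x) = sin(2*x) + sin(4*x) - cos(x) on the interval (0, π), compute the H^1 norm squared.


||u||_{H^1(0,π)}^2 = -112/15 + 12*π

u'(x) = sin(x) + 2*cos(2*x) + 4*cos(4*x).
Expand u² and (u')² and integrate term by term on (0, π), using: for integers n ≥ 1, ∫_0^π sin²(nx) dx = ∫_0^π cos²(nx) dx = π/2; for n ≠ n', ∫_0^π sin(nx)sin(n'x) dx = ∫_0^π cos(nx)cos(n'x) dx = 0; and by product-to-sum, ∫_0^π sin(nx)cos(n'x) dx = ½∫_0^π [sin((n+n')x) + sin((n−n')x)] dx, which is 0 when n+n' is even and 2n/(n²−n'²) when n+n' is odd (it need not vanish on (0, π)).
  u² squared terms: (-1)²·∫cos(x)² dx = 1·π/2 = π/2;  (1)²·∫sin(2x)² dx = 1·π/2 = π/2;  (1)²·∫sin(4x)² dx = 1·π/2 = π/2.
  u² cross terms: 2·(-1)·(1)·∫cos(x)·sin(2x) dx = -2·(4/3) = -8/3;  2·(-1)·(1)·∫cos(x)·sin(4x) dx = -2·(8/15) = -16/15;  2·(1)·(1)·∫sin(2x)·sin(4x) dx = 2·(0) = 0.
  So ∫_0^π u² dx = π/2 + π/2 + π/2 − 8/3 − 16/15 + 0 = -56/15 + 3*π/2.
  (u')² squared terms: (2)²·∫cos(2x)² dx = 4·π/2 = 2*π;  (4)²·∫cos(4x)² dx = 16·π/2 = 8*π;  (1)²·∫sin(x)² dx = 1·π/2 = π/2.
  (u')² cross terms: 2·(2)·(4)·∫cos(2x)·cos(4x) dx = 16·(0) = 0;  2·(2)·(1)·∫cos(2x)·sin(x) dx = 4·(-2/3) = -8/3;  2·(4)·(1)·∫cos(4x)·sin(x) dx = 8·(-2/15) = -16/15.
  So ∫_0^π (u')² dx = 2*π + 8*π + π/2 + 0 − 8/3 − 16/15 = -56/15 + 21*π/2.
||u||_{H^1}^2 = (-56/15 + 3*π/2) + (-56/15 + 21*π/2) = -112/15 + 12*π.


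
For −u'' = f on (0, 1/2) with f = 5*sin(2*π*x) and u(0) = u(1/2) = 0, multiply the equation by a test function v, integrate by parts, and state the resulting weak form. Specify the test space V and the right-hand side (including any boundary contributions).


V = H^1_0(0, 1/2) (so v(0) = v(1/2) = 0); weak form: ∫_0^1/2 u'v' dx = ∫_0^1/2 (5*sin(2*π*x)) v dx for all v ∈ V.

Multiply both sides by a test function v and integrate from 0 to 1/2:
  ∫_0^1/2 −u''(x) v(x) dx = ∫_0^1/2 f(x) v(x) dx.
Integrate the LHS by parts once:
  ∫_0^1/2 −u'' v dx = −[u'(x) v(x)]_0^1/2 + ∫_0^1/2 u'(x) v'(x) dx.
Thus ∫_0^1/2 u'(x) v'(x) dx = ∫_0^1/2 f(x) v(x) dx + [u'(x) v(x)]_0^1/2.
Choose V so that boundary terms are either known or forced to vanish.
u is Dirichlet: u(0) = u(1/2) = 0. Let V = H^1_0(0, 1/2); then v(0) = v(1/2) = 0, and [u' v]_0^1/2 = 0.
Weak formulation: find u (satisfying any essential BC) such that ∫_0^1/2 u'(x) v'(x) dx = ∫_0^1/2 f v dx for all v ∈ V.
Substituting f(x) = 5*sin(2*π*x), the right-hand side is ∫_0^1/2 (5*sin(2*π*x)) v dx.


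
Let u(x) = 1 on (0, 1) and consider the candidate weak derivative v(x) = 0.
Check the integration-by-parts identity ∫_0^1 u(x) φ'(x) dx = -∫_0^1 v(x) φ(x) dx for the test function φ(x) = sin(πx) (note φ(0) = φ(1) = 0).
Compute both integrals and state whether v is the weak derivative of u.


LHS = 0, RHS = 0. Yes, v = u' weakly.

u(x) = 1, classical derivative u'(x) = 0.
φ(x) = sin(πx), so φ'(x) = π*cos(π*x).
Note φ(0) = φ(1) = 0, so the boundary term u·φ vanishes.
LHS = ∫_0^1 u(x) φ'(x) dx = ∫_0^1 (π*cos(π*x)) dx. Term by term:
  ∫_0^1 π*cos(π*x) dx = 0.
So LHS = 0.
∫_0^1 v(x) φ(x) dx = ∫_0^1 (0) dx. Term by term:
  ∫_0^1 0 dx = 0.
So RHS = -∫_0^1 v(x) φ(x) dx = 0.
LHS = RHS, so the identity holds for this test φ.
Moreover u is smooth here and v(x) = u'(x) = 0 pointwise, so the identity holds for every test function. Hence v is the weak derivative of u.


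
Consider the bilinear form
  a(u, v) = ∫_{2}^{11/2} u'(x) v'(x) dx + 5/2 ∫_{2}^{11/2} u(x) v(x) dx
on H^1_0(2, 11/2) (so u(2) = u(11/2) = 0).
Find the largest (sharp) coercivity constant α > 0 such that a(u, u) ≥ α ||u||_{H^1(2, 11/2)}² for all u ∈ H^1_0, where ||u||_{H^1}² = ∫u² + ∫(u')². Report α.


α = 1

Coercivity of a(·,·) on H^1_0(2, 11/2) means a(u, u) ≥ α ||u||_{H^1}² for every u ∈ H^1_0.
The interval has length L = 7/2, and Poincaré/coercivity depend only on L. Here a(u, u) = ∫(u')² + (5/2)·∫u².
Here c = 5/2 ≥ 1, so a(u,u) = ∫(u')² + c∫u² ≥ ∫(u')² + ∫u² = ||u||_{H^1}², i.e. α = 1 works. No larger α is possible: a(u,u) ≥ α||u||_{H^1}² means (1−α)∫(u')² ≥ (α−c)∫u², and for the modes u_n = sin(nπ(x−x₀)/L) (x₀ the left endpoint) one has ∫u_n²/∫(u_n')² = (L/(nπ))² → 0, so a(u_n,u_n)/||u_n||_{H^1}² → 1. Hence the optimal constant is α = 1.
Therefore α = 1.


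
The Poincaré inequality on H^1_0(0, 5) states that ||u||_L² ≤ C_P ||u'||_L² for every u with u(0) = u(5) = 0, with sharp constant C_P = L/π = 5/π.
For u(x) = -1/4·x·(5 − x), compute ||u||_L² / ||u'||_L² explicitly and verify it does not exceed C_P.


||u||_L² / ||u'||_L² = sqrt(10)/2 < C_P = 5/π.

u(x) = -1/4·x·(5 − x), so u'(x) = x/2 - 5/4.
u(x) = -1/4·x·(5 − x) vanishes at x = 0 and x = 5, so u ∈ H^1_0(0, 5). Differentiate via the product rule and integrate the resulting polynomials term by term.
  ∫_0^5 u² dx = ∫_0^5 (x^4/16 - 5*x^3/8 + 25*x^2/16) dx. Term by term:
    ∫_0^5 x^4/16 dx = 625/16;  ∫_0^5 -5*x^3/8 dx = -3125/32;  ∫_0^5 25*x^2/16 dx = 3125/48.
  Sum: 625/16 − 3125/32 + 3125/48 = 625/96.
  ∫_0^5 (u')² dx = ∫_0^5 (x^2/4 - 5*x/4 + 25/16) dx. Term by term:
    ∫_0^5 x^2/4 dx = 125/12;  ∫_0^5 -5*x/4 dx = -125/8;  ∫_0^5 25/16 dx = 125/16.
  Sum: 125/12 − 125/8 + 125/16 = 125/48.
∫_0^5 u² dx = 625/96, so ||u||_L² = 25*sqrt(6)/24.
∫_0^5 (u')² dx = 125/48, so ||u'||_L² = 5*sqrt(15)/12.
Ratio ||u||_L² / ||u'||_L² = sqrt(10)/2.
Sharp Poincaré constant on H^1_0(0, 5) is C_P = L/π = 5/π, achieved by sin(π/5·x).
A polynomial bump cannot attain the sharp Poincaré constant (only the first sine eigenfunction does), so the ratio is strictly less than C_P, consistent with ||u||_L² ≤ C_P ||u'||_L².


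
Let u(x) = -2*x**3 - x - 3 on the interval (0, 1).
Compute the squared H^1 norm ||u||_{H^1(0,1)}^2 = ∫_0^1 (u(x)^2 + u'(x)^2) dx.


||u||_{H^1}^2 = 607/21

The H^1 norm (squared) on an interval (0, L) is
  ||u||_{H^1}^2 = ∫_0^L u(x)^2 dx + ∫_0^L u'(x)^2 dx.
Compute u'(x) = -6*x**2 - 1.
Then u(x)^2 = 4*x**6 + 4*x**4 + 12*x**3 + x**2 + 6*x + 9 and u'(x)^2 = 36*x**4 + 12*x**2 + 1.
Integrate each monomial from 0 to 1 using ∫_0^1 c·x^n dx = c·1^(n+1)/(n+1):
  ∫_0^1 u(x)^2 dx = ∫_0^1 (4*x^6 + 4*x^4 + 12*x^3 + x^2 + 6*x + 9) dx. Term by term:
    ∫_0^1 4*x^6 dx = 4/7;  ∫_0^1 4*x^4 dx = 4/5;  ∫_0^1 12*x^3 dx = 3;
    ∫_0^1 x^2 dx = 1/3;  ∫_0^1 6*x dx = 3;  ∫_0^1 9 dx = 9.
  Sum: 4/7 + 4/5 + 3 + 1/3 + 3 + 9 = 1754/105.
  ∫_0^1 u'(x)^2 dx = ∫_0^1 (36*x^4 + 12*x^2 + 1) dx. Term by term:
    ∫_0^1 36*x^4 dx = 36/5;  ∫_0^1 12*x^2 dx = 4;  ∫_0^1 1 dx = 1.
  Sum: 36/5 + 4 + 1 = 61/5.
Adding: ||u||_{H^1}^2 = 1754/105 + 61/5 = 607/21.


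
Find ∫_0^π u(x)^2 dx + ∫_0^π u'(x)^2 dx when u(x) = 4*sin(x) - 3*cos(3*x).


||u||_{H^1(0,π)}^2 = 61*π

u'(x) = 9*sin(3*x) + 4*cos(x).
Expand u² and (u')² and integrate term by term on (0, π), using: for integers n ≥ 1, ∫_0^π sin²(nx) dx = ∫_0^π cos²(nx) dx = π/2; for n ≠ n', ∫_0^π sin(nx)sin(n'x) dx = ∫_0^π cos(nx)cos(n'x) dx = 0; and by product-to-sum, ∫_0^π sin(nx)cos(n'x) dx = ½∫_0^π [sin((n+n')x) + sin((n−n')x)] dx, which is 0 when n+n' is even and 2n/(n²−n'²) when n+n' is odd (it need not vanish on (0, π)).
  u² squared terms: (-3)²·∫cos(3x)² dx = 9·π/2 = 9*π/2;  (4)²·∫sin(x)² dx = 16·π/2 = 8*π.
  u² cross terms: 2·(-3)·(4)·∫cos(3x)·sin(x) dx = -24·(0) = 0.
  So ∫_0^π u² dx = 9*π/2 + 8*π + 0 = 25*π/2.
  (u')² squared terms: (4)²·∫cos(x)² dx = 16·π/2 = 8*π;  (9)²·∫sin(3x)² dx = 81·π/2 = 81*π/2.
  (u')² cross terms: 2·(4)·(9)·∫cos(x)·sin(3x) dx = 72·(0) = 0.
  So ∫_0^π (u')² dx = 8*π + 81*π/2 + 0 = 97*π/2.
||u||_{H^1}^2 = (25*π/2) + (97*π/2) = 61*π.


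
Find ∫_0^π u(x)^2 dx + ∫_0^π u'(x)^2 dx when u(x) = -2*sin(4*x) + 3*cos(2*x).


||u||_{H^1(0,π)}^2 = 113*π/2

u'(x) = -6*sin(2*x) - 8*cos(4*x).
Expand u² and (u')² and integrate term by term on (0, π), using: for integers n ≥ 1, ∫_0^π sin²(nx) dx = ∫_0^π cos²(nx) dx = π/2; for n ≠ n', ∫_0^π sin(nx)sin(n'x) dx = ∫_0^π cos(nx)cos(n'x) dx = 0; and by product-to-sum, ∫_0^π sin(nx)cos(n'x) dx = ½∫_0^π [sin((n+n')x) + sin((n−n')x)] dx, which is 0 when n+n' is even and 2n/(n²−n'²) when n+n' is odd (it need not vanish on (0, π)).
  u² squared terms: (-2)²·∫sin(4x)² dx = 4·π/2 = 2*π;  (3)²·∫cos(2x)² dx = 9·π/2 = 9*π/2.
  u² cross terms: 2·(-2)·(3)·∫sin(4x)·cos(2x) dx = -12·(0) = 0.
  So ∫_0^π u² dx = 2*π + 9*π/2 + 0 = 13*π/2.
  (u')² squared terms: (-8)²·∫cos(4x)² dx = 64·π/2 = 32*π;  (-6)²·∫sin(2x)² dx = 36·π/2 = 18*π.
  (u')² cross terms: 2·(-8)·(-6)·∫cos(4x)·sin(2x) dx = 96·(0) = 0.
  So ∫_0^π (u')² dx = 32*π + 18*π + 0 = 50*π.
||u||_{H^1}^2 = (13*π/2) + (50*π) = 113*π/2.


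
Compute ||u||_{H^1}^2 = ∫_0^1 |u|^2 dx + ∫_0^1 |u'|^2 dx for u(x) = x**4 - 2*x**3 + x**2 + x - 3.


||u||_{H^1}^2 = 2264/315

The H^1 norm (squared) on an interval (0, L) is
  ||u||_{H^1}^2 = ∫_0^L u(x)^2 dx + ∫_0^L u'(x)^2 dx.
Compute u'(x) = 4*x**3 - 6*x**2 + 2*x + 1.
Then u(x)^2 = x**8 - 4*x**7 + 6*x**6 - 2*x**5 - 9*x**4 + 14*x**3 - 5*x**2 - 6*x + 9 and u'(x)^2 = 16*x**6 - 48*x**5 + 52*x**4 - 16*x**3 - 8*x**2 + 4*x + 1.
Integrate each monomial from 0 to 1 using ∫_0^1 c·x^n dx = c·1^(n+1)/(n+1):
  ∫_0^1 u(x)^2 dx = ∫_0^1 (x^8 - 4*x^7 + 6*x^6 - 2*x^5 - 9*x^4 + 14*x^3 - 5*x^2 - 6*x + 9) dx. Term by term:
    ∫_0^1 x^8 dx = 1/9;  ∫_0^1 -4*x^7 dx = -1/2;  ∫_0^1 6*x^6 dx = 6/7;
    ∫_0^1 -2*x^5 dx = -1/3;  ∫_0^1 -9*x^4 dx = -9/5;  ∫_0^1 14*x^3 dx = 7/2;
    ∫_0^1 -5*x^2 dx = -5/3;  ∫_0^1 -6*x dx = -3;  ∫_0^1 9 dx = 9.
  Sum: 1/9 − 1/2 + 6/7 − 1/3 − 9/5 + 7/2 − 5/3 − 3 + 9 = 1943/315.
  ∫_0^1 u'(x)^2 dx = ∫_0^1 (16*x^6 - 48*x^5 + 52*x^4 - 16*x^3 - 8*x^2 + 4*x + 1) dx. Term by term:
    ∫_0^1 16*x^6 dx = 16/7;  ∫_0^1 -48*x^5 dx = -8;  ∫_0^1 52*x^4 dx = 52/5;
    ∫_0^1 -16*x^3 dx = -4;  ∫_0^1 -8*x^2 dx = -8/3;  ∫_0^1 4*x dx = 2;
    ∫_0^1 1 dx = 1.
  Sum: 16/7 − 8 + 52/5 − 4 − 8/3 + 2 + 1 = 107/105.
Adding: ||u||_{H^1}^2 = 1943/315 + 107/105 = 2264/315.


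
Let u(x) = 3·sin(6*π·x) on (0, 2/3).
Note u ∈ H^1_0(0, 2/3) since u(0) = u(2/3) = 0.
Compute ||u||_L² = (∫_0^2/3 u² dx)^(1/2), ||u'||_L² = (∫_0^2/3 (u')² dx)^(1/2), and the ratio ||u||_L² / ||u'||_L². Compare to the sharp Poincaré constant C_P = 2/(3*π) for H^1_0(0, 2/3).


||u||_L² / ||u'||_L² = 1/(6*π) < C_P = 2/(3*π).

u(x) = 3·sin(6*π·x), so u'(x) = 18*π*cos(6*π*x).
Writing u(x) = A·sin(kπx/L) with A = 3 and k = 4, use ∫_0^L sin²(kπx/L) dx = L/2 and ∫_0^L cos²(kπx/L) dx = L/2.
u² = 9·sin²(6*π·x) and (u')² = 324*π^2·cos²(6*π·x), and each of sin², cos² integrates to L/2 = 1/3 over (0, 2/3).
∫_0^2/3 u² dx = 3, so ||u||_L² = sqrt(3).
∫_0^2/3 (u')² dx = 108*π^2, so ||u'||_L² = 6*sqrt(3)*π.
Ratio ||u||_L² / ||u'||_L² = 1/(6*π).
Sharp Poincaré constant on H^1_0(0, 2/3) is C_P = L/π = 2/(3*π), achieved by sin(3*π/2·x).
This is the k = 4 harmonic; the ratio L/(kπ) is strictly less than C_P = L/π, consistent with the sharp inequality ||u||_L² ≤ C_P ||u'||_L².


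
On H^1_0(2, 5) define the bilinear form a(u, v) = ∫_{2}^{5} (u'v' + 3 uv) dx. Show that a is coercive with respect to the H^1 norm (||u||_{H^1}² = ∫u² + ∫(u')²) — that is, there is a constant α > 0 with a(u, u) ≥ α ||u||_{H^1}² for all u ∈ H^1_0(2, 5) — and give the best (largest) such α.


α = 1

Coercivity of a(·,·) on H^1_0(2, 5) means a(u, u) ≥ α ||u||_{H^1}² for every u ∈ H^1_0.
The interval has length L = 3, and Poincaré/coercivity depend only on L. Here a(u, u) = ∫(u')² + (3)·∫u².
Here c = 3 ≥ 1, so a(u,u) = ∫(u')² + c∫u² ≥ ∫(u')² + ∫u² = ||u||_{H^1}², i.e. α = 1 works. No larger α is possible: a(u,u) ≥ α||u||_{H^1}² means (1−α)∫(u')² ≥ (α−c)∫u², and for the modes u_n = sin(nπ(x−x₀)/L) (x₀ the left endpoint) one has ∫u_n²/∫(u_n')² = (L/(nπ))² → 0, so a(u_n,u_n)/||u_n||_{H^1}² → 1. Hence the optimal constant is α = 1.
Therefore α = 1.


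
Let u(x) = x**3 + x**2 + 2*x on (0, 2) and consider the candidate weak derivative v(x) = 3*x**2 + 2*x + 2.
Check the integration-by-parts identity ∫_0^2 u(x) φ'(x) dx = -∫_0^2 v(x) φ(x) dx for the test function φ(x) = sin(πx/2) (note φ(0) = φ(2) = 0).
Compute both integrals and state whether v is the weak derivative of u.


LHS = -40/π + 96/π^3, RHS = -40/π + 96/π^3. Yes, v = u' weakly.

u(x) = x**3 + x**2 + 2*x, classical derivative u'(x) = 3*x**2 + 2*x + 2.
φ(x) = sin(πx/2), so φ'(x) = π*cos(π*x/2)/2.
Note φ(0) = φ(2) = 0, so the boundary term u·φ vanishes.
LHS = ∫_0^2 u(x) φ'(x) dx = ∫_0^2 (π*x^3*cos(π*x/2)/2 + π*x^2*cos(π*x/2)/2 + π*x*cos(π*x/2)) dx. Term by term:
  ∫_0^2 π*x*cos(π*x/2) dx = -8/π;  ∫_0^2 π*x^2*cos(π*x/2)/2 dx = -8/π;  ∫_0^2 π*x^3*cos(π*x/2)/2 dx = -24/π + 96/π^3.
Sum: -8/π − 8/π + -24/π + 96/π^3 = -40/π + 96/π^3.
So LHS = -40/π + 96/π^3.
∫_0^2 v(x) φ(x) dx = ∫_0^2 (3*x^2*sin(π*x/2) + 2*x*sin(π*x/2) + 2*sin(π*x/2)) dx. Term by term:
  ∫_0^2 2*sin(π*x/2) dx = 8/π;  ∫_0^2 2*x*sin(π*x/2) dx = 8/π;  ∫_0^2 3*x^2*sin(π*x/2) dx = -96/π^3 + 24/π.
Sum: 8/π + 8/π + -96/π^3 + 24/π = -96/π^3 + 40/π.
So RHS = -∫_0^2 v(x) φ(x) dx = -40/π + 96/π^3.
LHS = RHS, so the identity holds for this test φ.
Moreover u is smooth here and v(x) = u'(x) = 3*x**2 + 2*x + 2 pointwise, so the identity holds for every test function. Hence v is the weak derivative of u.


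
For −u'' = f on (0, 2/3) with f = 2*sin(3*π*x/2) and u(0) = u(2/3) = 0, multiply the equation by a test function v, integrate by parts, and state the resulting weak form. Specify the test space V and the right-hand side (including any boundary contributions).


V = H^1_0(0, 2/3) (so v(0) = v(2/3) = 0); weak form: ∫_0^2/3 u'v' dx = ∫_0^2/3 (2*sin(3*π*x/2)) v dx for all v ∈ V.

Multiply both sides by a test function v and integrate from 0 to 2/3:
  ∫_0^2/3 −u''(x) v(x) dx = ∫_0^2/3 f(x) v(x) dx.
Integrate the LHS by parts once:
  ∫_0^2/3 −u'' v dx = −[u'(x) v(x)]_0^2/3 + ∫_0^2/3 u'(x) v'(x) dx.
Thus ∫_0^2/3 u'(x) v'(x) dx = ∫_0^2/3 f(x) v(x) dx + [u'(x) v(x)]_0^2/3.
Choose V so that boundary terms are either known or forced to vanish.
u is Dirichlet: u(0) = u(2/3) = 0. Let V = H^1_0(0, 2/3); then v(0) = v(2/3) = 0, and [u' v]_0^2/3 = 0.
Weak formulation: find u (satisfying any essential BC) such that ∫_0^2/3 u'(x) v'(x) dx = ∫_0^2/3 f v dx for all v ∈ V.
Substituting f(x) = 2*sin(3*π*x/2), the right-hand side is ∫_0^2/3 (2*sin(3*π*x/2)) v dx.


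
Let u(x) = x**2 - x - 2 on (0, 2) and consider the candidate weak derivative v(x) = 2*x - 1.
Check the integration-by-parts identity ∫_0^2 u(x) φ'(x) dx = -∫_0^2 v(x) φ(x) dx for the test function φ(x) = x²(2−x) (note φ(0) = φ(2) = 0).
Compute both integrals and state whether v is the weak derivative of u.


LHS = -28/15, RHS = -28/15. Yes, v = u' weakly.

u(x) = x**2 - x - 2, classical derivative u'(x) = 2*x - 1.
φ(x) = x²(2−x), so φ'(x) = x*(4 - 3*x).
Note φ(0) = φ(2) = 0, so the boundary term u·φ vanishes.
LHS = ∫_0^2 u(x) φ'(x) dx = ∫_0^2 (-3*x^4 + 7*x^3 + 2*x^2 - 8*x) dx. Term by term:
  ∫_0^2 -3*x^4 dx = -96/5;  ∫_0^2 7*x^3 dx = 28;  ∫_0^2 2*x^2 dx = 16/3;
  ∫_0^2 -8*x dx = -16.
Sum: -96/5 + 28 + 16/3 − 16 = -28/15.
So LHS = -28/15.
∫_0^2 v(x) φ(x) dx = ∫_0^2 (-2*x^4 + 5*x^3 - 2*x^2) dx. Term by term:
  ∫_0^2 -2*x^4 dx = -64/5;  ∫_0^2 5*x^3 dx = 20;  ∫_0^2 -2*x^2 dx = -16/3.
Sum: -64/5 + 20 − 16/3 = 28/15.
So RHS = -∫_0^2 v(x) φ(x) dx = -28/15.
LHS = RHS, so the identity holds for this test φ.
Moreover u is smooth here and v(x) = u'(x) = 2*x - 1 pointwise, so the identity holds for every test function. Hence v is the weak derivative of u.


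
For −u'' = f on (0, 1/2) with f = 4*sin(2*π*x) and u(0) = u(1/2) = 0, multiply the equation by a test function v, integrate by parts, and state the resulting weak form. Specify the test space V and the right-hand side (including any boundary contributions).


V = H^1_0(0, 1/2) (so v(0) = v(1/2) = 0); weak form: ∫_0^1/2 u'v' dx = ∫_0^1/2 (4*sin(2*π*x)) v dx for all v ∈ V.

Multiply both sides by a test function v and integrate from 0 to 1/2:
  ∫_0^1/2 −u''(x) v(x) dx = ∫_0^1/2 f(x) v(x) dx.
Integrate the LHS by parts once:
  ∫_0^1/2 −u'' v dx = −[u'(x) v(x)]_0^1/2 + ∫_0^1/2 u'(x) v'(x) dx.
Thus ∫_0^1/2 u'(x) v'(x) dx = ∫_0^1/2 f(x) v(x) dx + [u'(x) v(x)]_0^1/2.
Choose V so that boundary terms are either known or forced to vanish.
u is Dirichlet: u(0) = u(1/2) = 0. Let V = H^1_0(0, 1/2); then v(0) = v(1/2) = 0, and [u' v]_0^1/2 = 0.
Weak formulation: find u (satisfying any essential BC) such that ∫_0^1/2 u'(x) v'(x) dx = ∫_0^1/2 f v dx for all v ∈ V.
Substituting f(x) = 4*sin(2*π*x), the right-hand side is ∫_0^1/2 (4*sin(2*π*x)) v dx.


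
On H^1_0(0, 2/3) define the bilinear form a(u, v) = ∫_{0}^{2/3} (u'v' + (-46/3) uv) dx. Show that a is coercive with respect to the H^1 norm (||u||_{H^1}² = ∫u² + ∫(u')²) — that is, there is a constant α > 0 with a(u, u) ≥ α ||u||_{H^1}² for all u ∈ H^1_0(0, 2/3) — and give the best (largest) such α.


α = (-184 + 27*π^2)/(3*(4 + 9*π^2))

Coercivity of a(·,·) on H^1_0(0, 2/3) means a(u, u) ≥ α ||u||_{H^1}² for every u ∈ H^1_0.
The interval has length L = 2/3, and Poincaré/coercivity depend only on L. Here a(u, u) = ∫(u')² + (-46/3)·∫u².
Here c = -46/3 < 0 with |c| < (π/L)² = 9*π^2/4, so coercivity still holds. The condition a(u,u) ≥ α||u||_{H^1}² reads (1−α)∫(u')² ≥ (α−c)∫u². Any admissible α is ≤ 1 (rapidly oscillating u have ∫u²/∫(u')² → 0), and α = 1 would force 0 ≥ (1−c)∫u², impossible since c < 1; so 1−α > 0. By the sharp Poincaré inequality on H^1_0 of an interval of length L, ∫(u')² ≥ (π/L)²∫u² with equality for the first sine mode sin(π(x−x₀)/L) (x₀ the left endpoint), so the inequality holds for all u iff (1−α)(π/L)² ≥ α − c, i.e. α ≤ ((π/L)² + c)/((π/L)² + 1) = (1 + c(L/π)²)/(1 + (L/π)²). (Direct route, valid since c ≤ 0: Poincaré gives c∫u² ≥ c(L/π)²∫(u')², so a(u,u) ≥ (1 + c(L/π)²)∫(u')², while ||u||_{H^1}² ≤ (1 + (L/π)²)∫(u')²; dividing yields the same α.) With (π/L)² = 9*π^2/4 and c = -46/3, the largest admissible constant is α = ((π/L)² + c)/((π/L)² + 1).
Simplifying, α = (-184 + 27*π^2)/(3*(4 + 9*π^2)).


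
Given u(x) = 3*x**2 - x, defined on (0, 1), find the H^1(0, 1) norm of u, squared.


||u||_{H^1}^2 = 229/30

The H^1 norm (squared) on an interval (0, L) is
  ||u||_{H^1}^2 = ∫_0^L u(x)^2 dx + ∫_0^L u'(x)^2 dx.
Compute u'(x) = 6*x - 1.
Then u(x)^2 = 9*x**4 - 6*x**3 + x**2 and u'(x)^2 = 36*x**2 - 12*x + 1.
Integrate each monomial from 0 to 1 using ∫_0^1 c·x^n dx = c·1^(n+1)/(n+1):
  ∫_0^1 u(x)^2 dx = ∫_0^1 (9*x^4 - 6*x^3 + x^2) dx. Term by term:
    ∫_0^1 9*x^4 dx = 9/5;  ∫_0^1 -6*x^3 dx = -3/2;  ∫_0^1 x^2 dx = 1/3.
  Sum: 9/5 − 3/2 + 1/3 = 19/30.
  ∫_0^1 u'(x)^2 dx = ∫_0^1 (36*x^2 - 12*x + 1) dx. Term by term:
    ∫_0^1 36*x^2 dx = 12;  ∫_0^1 -12*x dx = -6;  ∫_0^1 1 dx = 1.
  Sum: 12 − 6 + 1 = 7.
Adding: ||u||_{H^1}^2 = 19/30 + 7 = 229/30.
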